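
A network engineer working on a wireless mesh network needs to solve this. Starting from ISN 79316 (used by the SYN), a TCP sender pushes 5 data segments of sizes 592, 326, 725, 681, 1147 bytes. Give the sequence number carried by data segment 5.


The SYN occupies sequence number ISN = 79316, so the first data byte is ISN + 1 = 79317.
SEQ of data segment i = (ISN + 1) + sum of payload sizes of segments 1..i-1.
Segment 1: SEQ = 79317, payload = 592 bytes
Segment 2: SEQ = 79909, payload = 326 bytes
Segment 3: SEQ = 80235, payload = 725 bytes
Segment 4: SEQ = 80960, payload = 681 bytes
Segment 5: SEQ = 81641, payload = 1147 bytes
SEQ of segment 5 = 79317 + 592 + 326 + 725 + 681 = 81641

81641


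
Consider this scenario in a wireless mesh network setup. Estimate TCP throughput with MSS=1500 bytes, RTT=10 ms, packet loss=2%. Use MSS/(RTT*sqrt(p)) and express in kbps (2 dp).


Given: MSS = 1500 bytes, RTT = 10 ms, loss = 2%
RTT in seconds = 10 / 1000 = 0.01
Loss rate = 2% = 0.02
sqrt(loss) = sqrt(0.02) = 0.141421356237
Throughput (bytes/s) = 1500 / (0.01 * 0.141421356237) = 1060660.1718
Throughput (kbps) = 1060660.1718 * 8 / 1000 = 8485.281374 -> 8485.28 kbps (2 dp)

8485.28


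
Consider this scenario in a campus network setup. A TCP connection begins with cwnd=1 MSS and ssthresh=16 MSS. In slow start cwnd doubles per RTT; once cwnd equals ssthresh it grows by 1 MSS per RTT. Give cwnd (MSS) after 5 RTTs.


RTT 0: cwnd = 1 MSS (initial)
RTT 1: cwnd = 2 MSS (slow start, doubled)
RTT 2: cwnd = 4 MSS (slow start, doubled)
RTT 3: cwnd = 8 MSS (slow start, doubled)
RTT 4: cwnd = 16 MSS (slow start, doubled)
RTT 5: cwnd = 17 MSS (congestion avoidance, +1)

17


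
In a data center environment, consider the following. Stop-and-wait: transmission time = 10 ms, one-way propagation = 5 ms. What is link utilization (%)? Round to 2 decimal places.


Given: Ttrans = 10 ms, Tprop = 5 ms
RTT = 2 * Tprop = 2 * 5 = 10 ms
U = Ttrans / (Ttrans + RTT)
U = 10 / (10 + 10)
U = 10 / 20 = 0.5
U% = 50.00%

50.00


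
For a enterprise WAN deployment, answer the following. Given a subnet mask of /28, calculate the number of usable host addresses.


Given: subnet mask /28
Host bits = 32 - 28 = 4
Total addresses = 2^4 = 16
Usable hosts = 16 - 2 (network + broadcast) = 14

14


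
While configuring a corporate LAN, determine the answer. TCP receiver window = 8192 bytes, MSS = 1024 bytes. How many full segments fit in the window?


Given: RWND = 8192 bytes, MSS = 1024 bytes
Full segments = floor(RWND / MSS)
Full segments = floor(8192 / 1024)
Full segments = floor(8.0) = 8

8


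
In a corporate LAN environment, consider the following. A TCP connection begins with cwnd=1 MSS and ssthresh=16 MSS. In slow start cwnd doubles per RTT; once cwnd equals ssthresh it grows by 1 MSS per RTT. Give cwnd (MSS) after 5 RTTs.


RTT 0: cwnd = 1 MSS (initial)
RTT 1: cwnd = 2 MSS (slow start, doubled)
RTT 2: cwnd = 4 MSS (slow start, doubled)
RTT 3: cwnd = 8 MSS (slow start, doubled)
RTT 4: cwnd = 16 MSS (slow start, doubled)
RTT 5: cwnd = 17 MSS (congestion avoidance, +1)

17


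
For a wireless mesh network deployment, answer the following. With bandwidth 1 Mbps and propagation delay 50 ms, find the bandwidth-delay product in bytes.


Given: bandwidth = 1 Mbps, delay = 50 ms
BDP in bits = 1 * 10^6 * 50 / 1000
BDP in bits = 50000
BDP in bytes = 50000 / 8 = 6250

6250


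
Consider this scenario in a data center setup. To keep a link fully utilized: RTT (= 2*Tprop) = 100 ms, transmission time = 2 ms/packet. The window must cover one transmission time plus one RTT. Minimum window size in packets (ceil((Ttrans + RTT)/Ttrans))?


Given: Ttrans = 2 ms, RTT = 100 ms (= 2 * Tprop, Tprop = 50 ms)
Time until first ACK returns = Ttrans + RTT = 2 + 100 = 102 ms
Need W * Ttrans >= Ttrans + RTT  ->  W >= (Ttrans + RTT) / Ttrans
(Ttrans + RTT) / Ttrans = 102 / 2 = 51
W_min = ceil(51) = 51

51


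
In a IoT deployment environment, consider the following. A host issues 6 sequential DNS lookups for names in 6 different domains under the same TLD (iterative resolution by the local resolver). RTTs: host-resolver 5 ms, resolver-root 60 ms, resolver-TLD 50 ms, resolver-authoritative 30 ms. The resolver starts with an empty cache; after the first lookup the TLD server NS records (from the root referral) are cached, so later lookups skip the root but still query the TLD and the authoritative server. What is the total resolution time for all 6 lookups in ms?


Lookup 1 (cold cache): local + root + TLD + auth = 5 + 60 + 50 + 30 = 145 ms
Lookups 2..6 (TLD NS cached -> skip root; new domain -> still ask TLD and auth): local + TLD + auth = 5 + 50 + 30 = 85 ms each
Remaining 5 lookups: 5 * 85 = 425 ms
Total = 145 + 425 = 570 ms

570


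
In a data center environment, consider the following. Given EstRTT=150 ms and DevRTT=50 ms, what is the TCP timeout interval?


Given: EstRTT = 150 ms, DevRTT = 50 ms
Timeout = EstRTT + 4 * DevRTT
4 * DevRTT = 4 * 50 = 200
Timeout = 150 + 200 = 350 ms

350


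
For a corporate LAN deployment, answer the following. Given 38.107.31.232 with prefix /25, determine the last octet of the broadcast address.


Given: IP = 38.107.31.232, prefix = /25
Host bits = 32 - 25 = 7
Network last octet = 232 AND mask = 128
Host part size = 2^7 - 1 = 127
Broadcast last octet = 128 OR 127 = 255

255


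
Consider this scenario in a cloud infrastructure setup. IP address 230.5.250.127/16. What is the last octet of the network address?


Given: IP = 230.5.250.127, prefix = /16
Subnet mask = 255.255.0.0
Last octet of IP: 127
Last octet of mask: 0
Network last octet = 127 AND 0 = 0

0


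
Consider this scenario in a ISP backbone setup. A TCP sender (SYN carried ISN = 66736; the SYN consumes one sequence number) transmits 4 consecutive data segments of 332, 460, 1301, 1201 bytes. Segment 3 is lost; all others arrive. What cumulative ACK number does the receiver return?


SYN uses sequence number 66736; first data byte = ISN + 1 = 66737.
Segment 1: SEQ = 66737, len = 332 B, covers [66737, 67068]
Segment 2: SEQ = 67069, len = 460 B, covers [67069, 67528]
Segment 3: SEQ = 67529, len = 1301 B, covers [67529, 68829] [LOST]
Segment 4: SEQ = 68830, len = 1201 B, covers [68830, 70030]
In-order data received: bytes [66737, 67528] (segments 1..2).
Segment 3 missing -> gap begins at byte 67529; later segments buffered out of order.
Cumulative ACK = next expected in-order byte = 66737 + 332 + 460 = 67529

67529


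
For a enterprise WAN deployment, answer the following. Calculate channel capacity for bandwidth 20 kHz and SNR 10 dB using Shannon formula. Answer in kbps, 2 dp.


Given: B = 20 kHz, SNR = 10 dB
SNR linear = 10^(10/10) = 10
1 + SNR = 11
log2(11) = 3.4594316186
C = 20 * 1000 * 3.4594316186 = 69188.6324 bps
C = 69.188632 kbps -> 69.19 kbps (2 dp)

69.19


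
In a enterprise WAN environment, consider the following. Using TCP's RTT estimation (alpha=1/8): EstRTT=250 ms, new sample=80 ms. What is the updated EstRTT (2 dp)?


Given: EstRTT = 250 ms, SampleRTT = 80 ms, alpha = 1/8
New EstRTT = (1 - alpha) * EstRTT + alpha * SampleRTT
(7/8) * 250 = 218.75
(1/8) * 80 = 10
New EstRTT = 218.75 + 10 = 228.75 ms -> 228.75 ms (2 dp)

228.75


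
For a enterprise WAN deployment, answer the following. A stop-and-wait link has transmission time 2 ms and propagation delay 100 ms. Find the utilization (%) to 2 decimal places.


Given: Ttrans = 2 ms, Tprop = 100 ms
RTT = 2 * Tprop = 2 * 100 = 200 ms
U = Ttrans / (Ttrans + RTT)
U = 2 / (2 + 200)
U = 2 / 202 = 0.009901
U% = 0.99%

0.99


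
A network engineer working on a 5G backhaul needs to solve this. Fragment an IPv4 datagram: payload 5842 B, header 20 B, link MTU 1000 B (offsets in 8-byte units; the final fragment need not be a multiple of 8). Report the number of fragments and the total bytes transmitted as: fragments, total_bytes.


Max data per non-final fragment = floor((MTU - header)/8)*8 = floor((1000 - 20)/8)*8 = floor(980/8)*8 = 976 B
Final fragment needs no 8-byte alignment: it can carry up to MTU - header = 980 B
Non-final fragments needed = ceil((payload - 980) / 976) = ceil(4862/976) = ceil(4.9816) = 5
Number of fragments = 5 + 1 = 6
Fragment sizes (data): 5 * 976 B + 962 B (last, 962 <= 980 OK)
Total bytes sent = payload + n_frags * header = 5842 + 6*20 = 5842 + 120 = 5962 B

6, 5962


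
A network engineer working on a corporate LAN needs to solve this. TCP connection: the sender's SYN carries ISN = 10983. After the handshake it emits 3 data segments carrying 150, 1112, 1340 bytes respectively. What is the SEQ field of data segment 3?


The SYN occupies sequence number ISN = 10983, so the first data byte is ISN + 1 = 10984.
SEQ of data segment i = (ISN + 1) + sum of payload sizes of segments 1..i-1.
Segment 1: SEQ = 10984, payload = 150 bytes
Segment 2: SEQ = 11134, payload = 1112 bytes
Segment 3: SEQ = 12246, payload = 1340 bytes
SEQ of segment 3 = 10984 + 150 + 1112 = 12246

12246


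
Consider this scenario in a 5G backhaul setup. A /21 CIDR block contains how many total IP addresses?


Given: CIDR prefix /21
Host bits = 32 - 21 = 11
Total addresses = 2^11 = 2048

2048


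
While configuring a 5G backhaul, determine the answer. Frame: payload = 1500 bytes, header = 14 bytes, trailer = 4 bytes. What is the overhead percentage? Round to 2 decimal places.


Given: payload = 1500 B, header = 14 B, trailer = 4 B
Overhead bytes = header + trailer = 14 + 4 = 18
Total frame = payload + overhead = 1500 + 18 = 1518
Overhead % = 18 / 1518 * 100 = 1.1858% -> 1.19% (2 dp)

1.19


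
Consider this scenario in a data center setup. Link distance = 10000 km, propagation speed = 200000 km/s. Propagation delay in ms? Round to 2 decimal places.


Given: distance = 10000 km, speed = 200000 km/s
Delay = distance / speed = 10000 / 200000 seconds
Delay in ms = 10000 * 1000 / 200000
Delay = 50.0000 ms
Rounded to 2 dp = 50.00 ms

50.00


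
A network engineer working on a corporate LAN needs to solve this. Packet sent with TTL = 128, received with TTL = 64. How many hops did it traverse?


Given: initial TTL = 128, received TTL = 64
Hops = initial TTL - received TTL
Hops = 128 - 64 = 64

64


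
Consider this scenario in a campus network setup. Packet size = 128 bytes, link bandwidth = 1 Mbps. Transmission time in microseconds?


Given: packet = 128 bytes, bandwidth = 1 Mbps
Packet in bits = 128 * 8 = 1024 bits
Bandwidth = 1 * 10^6 = 1000000 bps
Time = 1024 / 1000000 seconds
Time in us = 1024 * 10^6 / 1000000 = 1024

1024


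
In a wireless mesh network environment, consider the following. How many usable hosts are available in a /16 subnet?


Given: subnet mask /16
Host bits = 32 - 16 = 16
Total addresses = 2^16 = 65536
Usable hosts = 65536 - 2 (network + broadcast) = 65534

65534


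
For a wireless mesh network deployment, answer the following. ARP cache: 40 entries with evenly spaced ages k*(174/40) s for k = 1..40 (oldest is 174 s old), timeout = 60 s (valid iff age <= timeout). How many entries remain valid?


Ages are k * 174/40 s for k = 1..40 (spacing = 4.3500 s).
Entry k is valid iff k * 174/40 <= 60 iff k <= 40 * 60 / 174 = 13.7931
n_valid = floor(13.7931) = 13
(n_stale = 40 - 13 = 27)

13


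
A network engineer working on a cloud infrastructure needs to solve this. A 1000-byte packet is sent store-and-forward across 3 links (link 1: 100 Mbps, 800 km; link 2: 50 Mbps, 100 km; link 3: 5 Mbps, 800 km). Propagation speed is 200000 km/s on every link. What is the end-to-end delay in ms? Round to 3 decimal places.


Packet = 1000 bytes = 8000 bits. Store-and-forward: sum (t_trans + t_prop) per link.
Link 1: t_trans = 8000/(100*10^6) s = 0.0800 ms; t_prop = 800/200000 s = 4.0000 ms; subtotal = 4.0800 ms
Link 2: t_trans = 8000/(50*10^6) s = 0.1600 ms; t_prop = 100/200000 s = 0.5000 ms; subtotal = 0.6600 ms
Link 3: t_trans = 8000/(5*10^6) s = 1.6000 ms; t_prop = 800/200000 s = 4.0000 ms; subtotal = 5.6000 ms
End-to-end = 4.0800 + 0.6600 + 5.6000 = 10.3400 ms -> 10.340 ms (3 dp)

10.340


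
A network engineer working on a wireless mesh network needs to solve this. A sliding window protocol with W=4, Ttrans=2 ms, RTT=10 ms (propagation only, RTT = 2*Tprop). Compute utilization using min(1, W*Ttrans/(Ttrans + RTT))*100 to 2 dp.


Given: W = 4, Ttrans = 2 ms, RTT = 10 ms (= 2 * Tprop, Tprop = 5 ms)
Cycle time = Ttrans + RTT = 2 + 10 = 12 ms (first packet sent until its ACK returns)
W * Ttrans = 4 * 2 = 8 ms of sending per cycle
W * Ttrans / (Ttrans + RTT) = 8 / 12 = 0.666667
U = min(1, 0.666667) = 0.666667
U% = 66.67%

66.67


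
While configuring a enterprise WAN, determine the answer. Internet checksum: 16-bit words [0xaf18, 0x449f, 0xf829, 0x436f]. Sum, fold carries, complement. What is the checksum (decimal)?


Given words: [0xaf18, 0x449f, 0xf829, 0x436f]
Step 1: Sum all words
Raw sum = 44824 + 17567 + 63529 + 17263 = 143183
Step 2: Fold carry: (12111 + 2) = 12113
One's complement = ~12113 & 0xFFFF = 53422

53422


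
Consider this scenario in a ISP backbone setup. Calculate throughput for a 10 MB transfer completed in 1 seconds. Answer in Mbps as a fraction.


Given: file = 10 MB, time = 1 s
File in Mb = 10 * 8 = 80 Mb
Throughput = 80 / 1 Mbps
Throughput = 80 Mbps

80


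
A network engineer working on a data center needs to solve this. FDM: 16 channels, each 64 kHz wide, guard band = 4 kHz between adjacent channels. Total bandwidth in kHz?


Given: 16 channels, 64 kHz each, guard = 4 kHz
Channel bandwidth = 16 * 64 = 1024 kHz
Guard bands = 15 gaps * 4 kHz = 60 kHz
Total = 1024 + 60 = 1084 kHz

1084


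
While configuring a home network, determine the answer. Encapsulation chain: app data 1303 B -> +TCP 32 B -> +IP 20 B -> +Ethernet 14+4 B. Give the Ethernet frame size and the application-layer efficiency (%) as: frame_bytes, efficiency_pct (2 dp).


TCP segment = 1303 + 32 = 1335 B
IP packet = 1335 + 20 = 1355 B
Ethernet frame = 1355 + 14 + 4 = 1373 B
Efficiency = app / frame = 1303 / 1373 = 0.949017 = 94.9017% -> 94.90% (2 dp)

1373, 94.90


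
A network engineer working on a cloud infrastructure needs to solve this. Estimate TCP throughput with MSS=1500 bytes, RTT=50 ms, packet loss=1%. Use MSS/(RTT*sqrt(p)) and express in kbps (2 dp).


Given: MSS = 1500 bytes, RTT = 50 ms, loss = 1%
RTT in seconds = 50 / 1000 = 0.05
Loss rate = 1% = 0.01
sqrt(loss) = sqrt(0.01) = 0.1
Throughput (bytes/s) = 1500 / (0.05 * 0.1) = 300000.0000
Throughput (kbps) = 300000.0000 * 8 / 1000 = 2400.000000 -> 2400.00 kbps (2 dp)

2400.00


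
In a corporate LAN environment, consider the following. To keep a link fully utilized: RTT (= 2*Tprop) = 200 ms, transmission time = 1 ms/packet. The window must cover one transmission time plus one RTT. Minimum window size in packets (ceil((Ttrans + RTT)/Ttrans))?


Given: Ttrans = 1 ms, RTT = 200 ms (= 2 * Tprop, Tprop = 100 ms)
Time until first ACK returns = Ttrans + RTT = 1 + 200 = 201 ms
Need W * Ttrans >= Ttrans + RTT  ->  W >= (Ttrans + RTT) / Ttrans
(Ttrans + RTT) / Ttrans = 201 / 1 = 201
W_min = ceil(201) = 201

201


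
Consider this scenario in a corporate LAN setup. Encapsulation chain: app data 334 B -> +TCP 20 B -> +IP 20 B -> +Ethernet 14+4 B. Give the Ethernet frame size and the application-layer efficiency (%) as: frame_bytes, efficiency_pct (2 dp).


TCP segment = 334 + 20 = 354 B
IP packet = 354 + 20 = 374 B
Ethernet frame = 374 + 14 + 4 = 392 B
Efficiency = app / frame = 334 / 392 = 0.852041 = 85.2041% -> 85.20% (2 dp)

392, 85.20


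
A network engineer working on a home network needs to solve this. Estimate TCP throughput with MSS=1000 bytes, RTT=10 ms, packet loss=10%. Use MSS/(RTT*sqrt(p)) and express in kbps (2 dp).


Given: MSS = 1000 bytes, RTT = 10 ms, loss = 10%
RTT in seconds = 10 / 1000 = 0.01
Loss rate = 10% = 0.1
sqrt(loss) = sqrt(0.1) = 0.316227766017
Throughput (bytes/s) = 1000 / (0.01 * 0.316227766017) = 316227.7660
Throughput (kbps) = 316227.7660 * 8 / 1000 = 2529.822128 -> 2529.82 kbps (2 dp)

2529.82


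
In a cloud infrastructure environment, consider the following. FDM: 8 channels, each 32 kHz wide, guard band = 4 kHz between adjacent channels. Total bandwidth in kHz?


Given: 8 channels, 32 kHz each, guard = 4 kHz
Channel bandwidth = 8 * 32 = 256 kHz
Guard bands = 7 gaps * 4 kHz = 28 kHz
Total = 256 + 28 = 284 kHz

284


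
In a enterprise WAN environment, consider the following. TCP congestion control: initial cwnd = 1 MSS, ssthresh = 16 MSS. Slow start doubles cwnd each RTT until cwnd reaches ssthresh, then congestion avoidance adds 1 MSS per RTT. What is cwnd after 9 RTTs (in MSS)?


RTT 0: cwnd = 1 MSS (initial)
RTT 1: cwnd = 2 MSS (slow start, doubled)
RTT 2: cwnd = 4 MSS (slow start, doubled)
RTT 3: cwnd = 8 MSS (slow start, doubled)
RTT 4: cwnd = 16 MSS (slow start, doubled)
RTT 5: cwnd = 17 MSS (congestion avoidance, +1)
RTT 6: cwnd = 18 MSS (congestion avoidance, +1)
RTT 7: cwnd = 19 MSS (congestion avoidance, +1)
RTT 8: cwnd = 20 MSS (congestion avoidance, +1)
RTT 9: cwnd = 21 MSS (congestion avoidance, +1)

21


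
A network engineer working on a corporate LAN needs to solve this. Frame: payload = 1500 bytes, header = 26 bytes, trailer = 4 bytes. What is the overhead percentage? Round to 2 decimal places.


Given: payload = 1500 B, header = 26 B, trailer = 4 B
Overhead bytes = header + trailer = 26 + 4 = 30
Total frame = payload + overhead = 1500 + 30 = 1530
Overhead % = 30 / 1530 * 100 = 1.9608% -> 1.96% (2 dp)

1.96


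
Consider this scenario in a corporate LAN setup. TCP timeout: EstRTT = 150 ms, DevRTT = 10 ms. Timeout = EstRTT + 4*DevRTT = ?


Given: EstRTT = 150 ms, DevRTT = 10 ms
Timeout = EstRTT + 4 * DevRTT
4 * DevRTT = 4 * 10 = 40
Timeout = 150 + 40 = 190 ms

190


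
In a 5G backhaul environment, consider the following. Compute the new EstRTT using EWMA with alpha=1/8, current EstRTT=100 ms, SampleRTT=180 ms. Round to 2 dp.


Given: EstRTT = 100 ms, SampleRTT = 180 ms, alpha = 1/8
New EstRTT = (1 - alpha) * EstRTT + alpha * SampleRTT
(7/8) * 100 = 87.5
(1/8) * 180 = 22.5
New EstRTT = 87.5 + 22.5 = 110 ms -> 110.00 ms (2 dp)

110.00


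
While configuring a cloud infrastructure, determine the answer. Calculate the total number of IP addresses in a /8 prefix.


Given: CIDR prefix /8
Host bits = 32 - 8 = 24
Total addresses = 2^24 = 16777216

16777216


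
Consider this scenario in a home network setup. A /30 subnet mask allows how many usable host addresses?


Given: subnet mask /30
Host bits = 32 - 30 = 2
Total addresses = 2^2 = 4
Usable hosts = 4 - 2 (network + broadcast) = 2

2


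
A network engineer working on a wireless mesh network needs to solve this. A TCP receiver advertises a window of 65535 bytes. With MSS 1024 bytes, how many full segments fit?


Given: RWND = 65535 bytes, MSS = 1024 bytes
Full segments = floor(RWND / MSS)
Full segments = floor(65535 / 1024)
Full segments = floor(63.999) = 63

63


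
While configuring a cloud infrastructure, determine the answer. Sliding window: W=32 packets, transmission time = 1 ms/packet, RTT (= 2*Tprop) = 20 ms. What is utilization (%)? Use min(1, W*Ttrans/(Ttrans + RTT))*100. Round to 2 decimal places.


Given: W = 32, Ttrans = 1 ms, RTT = 20 ms (= 2 * Tprop, Tprop = 10 ms)
Cycle time = Ttrans + RTT = 1 + 20 = 21 ms (first packet sent until its ACK returns)
W * Ttrans = 32 * 1 = 32 ms of sending per cycle
W * Ttrans / (Ttrans + RTT) = 32 / 21 = 1.523810
U = min(1, 1.523810) = 1.000000
U% = 100.00%

100.00


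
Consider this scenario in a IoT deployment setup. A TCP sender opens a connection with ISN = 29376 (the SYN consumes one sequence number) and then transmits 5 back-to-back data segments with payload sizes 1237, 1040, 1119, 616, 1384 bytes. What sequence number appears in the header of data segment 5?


The SYN occupies sequence number ISN = 29376, so the first data byte is ISN + 1 = 29377.
SEQ of data segment i = (ISN + 1) + sum of payload sizes of segments 1..i-1.
Segment 1: SEQ = 29377, payload = 1237 bytes
Segment 2: SEQ = 30614, payload = 1040 bytes
Segment 3: SEQ = 31654, payload = 1119 bytes
Segment 4: SEQ = 32773, payload = 616 bytes
Segment 5: SEQ = 33389, payload = 1384 bytes
SEQ of segment 5 = 29377 + 1237 + 1040 + 1119 + 616 = 33389

33389


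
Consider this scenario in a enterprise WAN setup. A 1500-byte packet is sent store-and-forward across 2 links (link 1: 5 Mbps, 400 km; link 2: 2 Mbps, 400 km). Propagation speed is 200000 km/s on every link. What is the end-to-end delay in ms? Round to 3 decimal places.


Packet = 1500 bytes = 12000 bits. Store-and-forward: sum (t_trans + t_prop) per link.
Link 1: t_trans = 12000/(5*10^6) s = 2.4000 ms; t_prop = 400/200000 s = 2.0000 ms; subtotal = 4.4000 ms
Link 2: t_trans = 12000/(2*10^6) s = 6.0000 ms; t_prop = 400/200000 s = 2.0000 ms; subtotal = 8.0000 ms
End-to-end = 4.4000 + 8.0000 = 12.4000 ms -> 12.400 ms (3 dp)

12.400


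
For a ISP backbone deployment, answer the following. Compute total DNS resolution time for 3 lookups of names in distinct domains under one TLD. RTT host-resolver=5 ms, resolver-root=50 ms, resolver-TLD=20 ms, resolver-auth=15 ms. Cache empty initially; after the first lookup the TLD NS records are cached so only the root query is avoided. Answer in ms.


Lookup 1 (cold cache): local + root + TLD + auth = 5 + 50 + 20 + 15 = 90 ms
Lookups 2..3 (TLD NS cached -> skip root; new domain -> still ask TLD and auth): local + TLD + auth = 5 + 20 + 15 = 40 ms each
Remaining 2 lookups: 2 * 40 = 80 ms
Total = 90 + 80 = 170 ms

170


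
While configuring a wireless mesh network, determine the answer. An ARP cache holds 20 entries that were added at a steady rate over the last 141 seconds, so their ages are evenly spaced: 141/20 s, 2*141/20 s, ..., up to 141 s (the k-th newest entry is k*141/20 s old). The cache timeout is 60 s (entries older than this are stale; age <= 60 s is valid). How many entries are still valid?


Ages are k * 141/20 s for k = 1..20 (spacing = 7.0500 s).
Entry k is valid iff k * 141/20 <= 60 iff k <= 20 * 60 / 141 = 8.5106
n_valid = floor(8.5106) = 8
(n_stale = 20 - 8 = 12)

8


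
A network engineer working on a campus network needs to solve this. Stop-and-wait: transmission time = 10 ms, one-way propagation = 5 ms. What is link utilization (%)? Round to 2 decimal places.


Given: Ttrans = 10 ms, Tprop = 5 ms
RTT = 2 * Tprop = 2 * 5 = 10 ms
U = Ttrans / (Ttrans + RTT)
U = 10 / (10 + 10)
U = 10 / 20 = 0.5
U% = 50.00%

50.00


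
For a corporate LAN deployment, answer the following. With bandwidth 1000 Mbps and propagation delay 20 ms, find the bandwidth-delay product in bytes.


Given: bandwidth = 1000 Mbps, delay = 20 ms
BDP in bits = 1000 * 10^6 * 20 / 1000
BDP in bits = 20000000
BDP in bytes = 20000000 / 8 = 2500000

2500000


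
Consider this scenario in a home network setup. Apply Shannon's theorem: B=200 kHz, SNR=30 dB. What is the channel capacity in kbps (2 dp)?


Given: B = 200 kHz, SNR = 30 dB
SNR linear = 10^(30/10) = 1000
1 + SNR = 1001
log2(1001) = 9.9672262588
C = 200 * 1000 * 9.9672262588 = 1993445.2518 bps
C = 1993.445252 kbps -> 1993.45 kbps (2 dp)

1993.45


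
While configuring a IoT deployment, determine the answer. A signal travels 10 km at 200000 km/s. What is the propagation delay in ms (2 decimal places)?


Given: distance = 10 km, speed = 200000 km/s
Delay = distance / speed = 10 / 200000 seconds
Delay in ms = 10 * 1000 / 200000
Delay = 0.0500 ms
Rounded to 2 dp = 0.05 ms

0.05


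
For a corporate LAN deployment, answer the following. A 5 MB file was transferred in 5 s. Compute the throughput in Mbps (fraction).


Given: file = 5 MB, time = 5 s
File in Mb = 5 * 8 = 40 Mb
Throughput = 40 / 5 Mbps
Throughput = 8 Mbps

8


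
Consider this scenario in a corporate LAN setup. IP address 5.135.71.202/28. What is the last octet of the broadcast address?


Given: IP = 5.135.71.202, prefix = /28
Host bits = 32 - 28 = 4
Network last octet = 202 AND mask = 192
Host part size = 2^4 - 1 = 15
Broadcast last octet = 192 OR 15 = 207

207


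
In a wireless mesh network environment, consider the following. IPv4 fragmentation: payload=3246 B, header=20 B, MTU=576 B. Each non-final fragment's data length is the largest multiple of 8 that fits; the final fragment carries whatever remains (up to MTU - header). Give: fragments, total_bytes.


Max data per non-final fragment = floor((MTU - header)/8)*8 = floor((576 - 20)/8)*8 = floor(556/8)*8 = 552 B
Final fragment needs no 8-byte alignment: it can carry up to MTU - header = 556 B
Non-final fragments needed = ceil((payload - 556) / 552) = ceil(2690/552) = ceil(4.8732) = 5
Number of fragments = 5 + 1 = 6
Fragment sizes (data): 5 * 552 B + 486 B (last, 486 <= 556 OK)
Total bytes sent = payload + n_frags * header = 3246 + 6*20 = 3246 + 120 = 3366 B

6, 3366


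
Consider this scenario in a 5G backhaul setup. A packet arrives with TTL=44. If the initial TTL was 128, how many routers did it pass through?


Given: initial TTL = 128, received TTL = 44
Hops = initial TTL - received TTL
Hops = 128 - 44 = 84

84


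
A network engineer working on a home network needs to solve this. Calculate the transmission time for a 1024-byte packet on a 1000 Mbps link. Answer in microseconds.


Given: packet = 1024 bytes, bandwidth = 1000 Mbps
Packet in bits = 1024 * 8 = 8192 bits
Bandwidth = 1000 * 10^6 = 1000000000 bps
Time = 8192 / 1000000000 seconds
Time in us = 8192 * 10^6 / 1000000000 = 8.192

8.192


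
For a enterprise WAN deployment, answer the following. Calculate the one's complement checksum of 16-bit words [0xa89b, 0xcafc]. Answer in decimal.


Given words: [0xa89b, 0xcafc]
Step 1: Sum all words
Raw sum = 43163 + 51964 = 95127
Step 2: Fold carry: (29591 + 1) = 29592
One's complement = ~29592 & 0xFFFF = 35943

35943


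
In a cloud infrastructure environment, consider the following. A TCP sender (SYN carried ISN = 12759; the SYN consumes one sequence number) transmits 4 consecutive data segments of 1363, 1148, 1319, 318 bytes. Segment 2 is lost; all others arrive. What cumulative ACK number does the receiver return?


SYN uses sequence number 12759; first data byte = ISN + 1 = 12760.
Segment 1: SEQ = 12760, len = 1363 B, covers [12760, 14122]
Segment 2: SEQ = 14123, len = 1148 B, covers [14123, 15270] [LOST]
Segment 3: SEQ = 15271, len = 1319 B, covers [15271, 16589]
Segment 4: SEQ = 16590, len = 318 B, covers [16590, 16907]
In-order data received: bytes [12760, 14122] (segments 1..1).
Segment 2 missing -> gap begins at byte 14123; later segments buffered out of order.
Cumulative ACK = next expected in-order byte = 12760 + 1363 = 14123

14123


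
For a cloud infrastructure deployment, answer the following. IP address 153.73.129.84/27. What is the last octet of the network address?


Given: IP = 153.73.129.84, prefix = /27
Subnet mask = 255.255.255.224
Last octet of IP: 84
Last octet of mask: 224
Network last octet = 84 AND 224 = 64

64


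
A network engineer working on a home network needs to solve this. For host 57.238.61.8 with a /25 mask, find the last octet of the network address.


Given: IP = 57.238.61.8, prefix = /25
Subnet mask = 255.255.255.128
Last octet of IP: 8
Last octet of mask: 128
Network last octet = 8 AND 128 = 0

0


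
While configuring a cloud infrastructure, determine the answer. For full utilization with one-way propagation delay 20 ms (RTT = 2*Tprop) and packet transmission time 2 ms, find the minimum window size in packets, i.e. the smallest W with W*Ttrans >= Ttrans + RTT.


Given: Ttrans = 2 ms, RTT = 40 ms (= 2 * Tprop, Tprop = 20 ms)
Time until first ACK returns = Ttrans + RTT = 2 + 40 = 42 ms
Need W * Ttrans >= Ttrans + RTT  ->  W >= (Ttrans + RTT) / Ttrans
(Ttrans + RTT) / Ttrans = 42 / 2 = 21
W_min = ceil(21) = 21

21


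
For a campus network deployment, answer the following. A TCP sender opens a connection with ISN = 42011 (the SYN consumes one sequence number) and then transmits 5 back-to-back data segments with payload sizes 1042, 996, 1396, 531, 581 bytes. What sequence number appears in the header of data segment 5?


The SYN occupies sequence number ISN = 42011, so the first data byte is ISN + 1 = 42012.
SEQ of data segment i = (ISN + 1) + sum of payload sizes of segments 1..i-1.
Segment 1: SEQ = 42012, payload = 1042 bytes
Segment 2: SEQ = 43054, payload = 996 bytes
Segment 3: SEQ = 44050, payload = 1396 bytes
Segment 4: SEQ = 45446, payload = 531 bytes
Segment 5: SEQ = 45977, payload = 581 bytes
SEQ of segment 5 = 42012 + 1042 + 996 + 1396 + 531 = 45977

45977


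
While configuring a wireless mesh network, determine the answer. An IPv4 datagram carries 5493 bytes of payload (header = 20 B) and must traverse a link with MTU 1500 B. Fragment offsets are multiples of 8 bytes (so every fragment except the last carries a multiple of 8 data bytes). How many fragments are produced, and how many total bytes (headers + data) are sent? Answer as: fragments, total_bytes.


Max data per non-final fragment = floor((MTU - header)/8)*8 = floor((1500 - 20)/8)*8 = floor(1480/8)*8 = 1480 B
Final fragment needs no 8-byte alignment: it can carry up to MTU - header = 1480 B
Non-final fragments needed = ceil((payload - 1480) / 1480) = ceil(4013/1480) = ceil(2.7115) = 3
Number of fragments = 3 + 1 = 4
Fragment sizes (data): 3 * 1480 B + 1053 B (last, 1053 <= 1480 OK)
Total bytes sent = payload + n_frags * header = 5493 + 4*20 = 5493 + 80 = 5573 B

4, 5573


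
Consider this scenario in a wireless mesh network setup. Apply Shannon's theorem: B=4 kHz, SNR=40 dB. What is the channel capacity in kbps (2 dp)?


Given: B = 4 kHz, SNR = 40 dB
SNR linear = 10^(40/10) = 10000
1 + SNR = 10001
log2(10001) = 13.2878566418
C = 4 * 1000 * 13.2878566418 = 53151.4266 bps
C = 53.151427 kbps -> 53.15 kbps (2 dp)

53.15


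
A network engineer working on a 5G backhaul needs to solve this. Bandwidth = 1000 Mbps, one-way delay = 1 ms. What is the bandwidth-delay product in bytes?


Given: bandwidth = 1000 Mbps, delay = 1 ms
BDP in bits = 1000 * 10^6 * 1 / 1000
BDP in bits = 1000000
BDP in bytes = 1000000 / 8 = 125000

125000


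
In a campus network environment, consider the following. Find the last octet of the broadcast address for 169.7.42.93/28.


Given: IP = 169.7.42.93, prefix = /28
Host bits = 32 - 28 = 4
Network last octet = 93 AND mask = 80
Host part size = 2^4 - 1 = 15
Broadcast last octet = 80 OR 15 = 95

95


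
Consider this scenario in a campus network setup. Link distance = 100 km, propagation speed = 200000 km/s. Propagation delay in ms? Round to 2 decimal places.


Given: distance = 100 km, speed = 200000 km/s
Delay = distance / speed = 100 / 200000 seconds
Delay in ms = 100 * 1000 / 200000
Delay = 0.5000 ms
Rounded to 2 dp = 0.50 ms

0.50


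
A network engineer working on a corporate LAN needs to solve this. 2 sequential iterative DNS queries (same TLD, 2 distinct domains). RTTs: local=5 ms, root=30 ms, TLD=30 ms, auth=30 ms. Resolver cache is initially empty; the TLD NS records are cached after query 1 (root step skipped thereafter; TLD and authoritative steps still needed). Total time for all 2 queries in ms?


Lookup 1 (cold cache): local + root + TLD + auth = 5 + 30 + 30 + 30 = 95 ms
Lookups 2..2 (TLD NS cached -> skip root; new domain -> still ask TLD and auth): local + TLD + auth = 5 + 30 + 30 = 65 ms each
Remaining 1 lookups: 1 * 65 = 65 ms
Total = 95 + 65 = 160 ms

160


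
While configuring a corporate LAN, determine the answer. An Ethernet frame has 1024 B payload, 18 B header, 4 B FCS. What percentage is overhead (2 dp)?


Given: payload = 1024 B, header = 18 B, trailer = 4 B
Overhead bytes = header + trailer = 18 + 4 = 22
Total frame = payload + overhead = 1024 + 22 = 1046
Overhead % = 22 / 1046 * 100 = 2.1033% -> 2.10% (2 dp)

2.10


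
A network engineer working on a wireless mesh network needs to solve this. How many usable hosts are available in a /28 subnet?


Given: subnet mask /28
Host bits = 32 - 28 = 4
Total addresses = 2^4 = 16
Usable hosts = 16 - 2 (network + broadcast) = 14

14


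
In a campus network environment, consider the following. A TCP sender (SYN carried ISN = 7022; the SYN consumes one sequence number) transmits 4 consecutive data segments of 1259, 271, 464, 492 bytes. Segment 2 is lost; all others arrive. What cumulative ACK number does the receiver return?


SYN uses sequence number 7022; first data byte = ISN + 1 = 7023.
Segment 1: SEQ = 7023, len = 1259 B, covers [7023, 8281]
Segment 2: SEQ = 8282, len = 271 B, covers [8282, 8552] [LOST]
Segment 3: SEQ = 8553, len = 464 B, covers [8553, 9016]
Segment 4: SEQ = 9017, len = 492 B, covers [9017, 9508]
In-order data received: bytes [7023, 8281] (segments 1..1).
Segment 2 missing -> gap begins at byte 8282; later segments buffered out of order.
Cumulative ACK = next expected in-order byte = 7023 + 1259 = 8282

8282


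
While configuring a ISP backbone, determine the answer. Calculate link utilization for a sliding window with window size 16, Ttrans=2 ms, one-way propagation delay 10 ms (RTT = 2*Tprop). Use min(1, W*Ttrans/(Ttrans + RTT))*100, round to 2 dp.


Given: W = 16, Ttrans = 2 ms, RTT = 20 ms (= 2 * Tprop, Tprop = 10 ms)
Cycle time = Ttrans + RTT = 2 + 20 = 22 ms (first packet sent until its ACK returns)
W * Ttrans = 16 * 2 = 32 ms of sending per cycle
W * Ttrans / (Ttrans + RTT) = 32 / 22 = 1.454545
U = min(1, 1.454545) = 1.000000
U% = 100.00%

100.00


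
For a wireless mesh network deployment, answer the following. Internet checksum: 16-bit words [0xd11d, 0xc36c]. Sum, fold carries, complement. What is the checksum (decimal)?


Given words: [0xd11d, 0xc36c]
Step 1: Sum all words
Raw sum = 53533 + 50028 = 103561
Step 2: Fold carry: (38025 + 1) = 38026
One's complement = ~38026 & 0xFFFF = 27509

27509


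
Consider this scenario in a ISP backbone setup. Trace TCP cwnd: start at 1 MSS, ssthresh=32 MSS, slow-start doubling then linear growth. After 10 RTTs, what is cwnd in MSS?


RTT 0: cwnd = 1 MSS (initial)
RTT 1: cwnd = 2 MSS (slow start, doubled)
RTT 2: cwnd = 4 MSS (slow start, doubled)
RTT 3: cwnd = 8 MSS (slow start, doubled)
RTT 4: cwnd = 16 MSS (slow start, doubled)
RTT 5: cwnd = 32 MSS (slow start, doubled)
RTT 6: cwnd = 33 MSS (congestion avoidance, +1)
RTT 7: cwnd = 34 MSS (congestion avoidance, +1)
RTT 8: cwnd = 35 MSS (congestion avoidance, +1)
RTT 9: cwnd = 36 MSS (congestion avoidance, +1)
RTT 10: cwnd = 37 MSS (congestion avoidance, +1)

37


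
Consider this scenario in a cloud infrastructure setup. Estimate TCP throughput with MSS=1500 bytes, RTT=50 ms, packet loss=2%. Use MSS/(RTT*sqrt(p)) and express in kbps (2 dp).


Given: MSS = 1500 bytes, RTT = 50 ms, loss = 2%
RTT in seconds = 50 / 1000 = 0.05
Loss rate = 2% = 0.02
sqrt(loss) = sqrt(0.02) = 0.141421356237
Throughput (bytes/s) = 1500 / (0.05 * 0.141421356237) = 212132.0344
Throughput (kbps) = 212132.0344 * 8 / 1000 = 1697.056275 -> 1697.06 kbps (2 dp)

1697.06


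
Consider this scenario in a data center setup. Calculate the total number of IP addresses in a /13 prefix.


Given: CIDR prefix /13
Host bits = 32 - 13 = 19
Total addresses = 2^19 = 524288

524288


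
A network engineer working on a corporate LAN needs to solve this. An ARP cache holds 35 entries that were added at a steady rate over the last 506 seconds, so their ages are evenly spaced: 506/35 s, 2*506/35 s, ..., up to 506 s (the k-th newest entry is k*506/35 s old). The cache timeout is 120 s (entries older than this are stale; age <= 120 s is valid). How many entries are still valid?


Ages are k * 506/35 s for k = 1..35 (spacing = 14.4571 s).
Entry k is valid iff k * 506/35 <= 120 iff k <= 35 * 120 / 506 = 8.3004
n_valid = floor(8.3004) = 8
(n_stale = 35 - 8 = 27)

8


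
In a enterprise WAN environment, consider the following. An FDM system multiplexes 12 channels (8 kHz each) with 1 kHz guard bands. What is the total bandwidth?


Given: 12 channels, 8 kHz each, guard = 1 kHz
Channel bandwidth = 12 * 8 = 96 kHz
Guard bands = 11 gaps * 1 kHz = 11 kHz
Total = 96 + 11 = 107 kHz

107


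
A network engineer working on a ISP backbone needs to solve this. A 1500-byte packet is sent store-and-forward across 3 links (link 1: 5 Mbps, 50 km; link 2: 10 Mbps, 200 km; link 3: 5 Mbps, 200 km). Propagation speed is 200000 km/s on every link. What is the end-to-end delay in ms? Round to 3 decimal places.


Packet = 1500 bytes = 12000 bits. Store-and-forward: sum (t_trans + t_prop) per link.
Link 1: t_trans = 12000/(5*10^6) s = 2.4000 ms; t_prop = 50/200000 s = 0.2500 ms; subtotal = 2.6500 ms
Link 2: t_trans = 12000/(10*10^6) s = 1.2000 ms; t_prop = 200/200000 s = 1.0000 ms; subtotal = 2.2000 ms
Link 3: t_trans = 12000/(5*10^6) s = 2.4000 ms; t_prop = 200/200000 s = 1.0000 ms; subtotal = 3.4000 ms
End-to-end = 2.6500 + 2.2000 + 3.4000 = 8.2500 ms -> 8.250 ms (3 dp)

8.250


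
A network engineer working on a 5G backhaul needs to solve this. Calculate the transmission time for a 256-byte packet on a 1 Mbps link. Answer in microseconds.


Given: packet = 256 bytes, bandwidth = 1 Mbps
Packet in bits = 256 * 8 = 2048 bits
Bandwidth = 1 * 10^6 = 1000000 bps
Time = 2048 / 1000000 seconds
Time in us = 2048 * 10^6 / 1000000 = 2048

2048


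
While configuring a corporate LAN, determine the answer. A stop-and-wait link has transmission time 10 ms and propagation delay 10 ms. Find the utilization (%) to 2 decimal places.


Given: Ttrans = 10 ms, Tprop = 10 ms
RTT = 2 * Tprop = 2 * 10 = 20 ms
U = Ttrans / (Ttrans + RTT)
U = 10 / (10 + 20)
U = 10 / 30 = 0.333333
U% = 33.33%

33.33


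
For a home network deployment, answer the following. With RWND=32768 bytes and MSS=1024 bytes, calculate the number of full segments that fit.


Given: RWND = 32768 bytes, MSS = 1024 bytes
Full segments = floor(RWND / MSS)
Full segments = floor(32768 / 1024)
Full segments = floor(32.0) = 32

32


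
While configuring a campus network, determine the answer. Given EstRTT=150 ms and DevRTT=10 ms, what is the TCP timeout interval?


Given: EstRTT = 150 ms, DevRTT = 10 ms
Timeout = EstRTT + 4 * DevRTT
4 * DevRTT = 4 * 10 = 40
Timeout = 150 + 40 = 190 ms

190


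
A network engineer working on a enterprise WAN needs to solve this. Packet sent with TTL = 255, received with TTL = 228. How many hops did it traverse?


Given: initial TTL = 255, received TTL = 228
Hops = initial TTL - received TTL
Hops = 255 - 228 = 27

27


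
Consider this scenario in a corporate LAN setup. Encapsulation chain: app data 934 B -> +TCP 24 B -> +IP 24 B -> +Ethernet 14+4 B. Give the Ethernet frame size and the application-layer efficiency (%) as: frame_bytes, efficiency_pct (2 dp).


TCP segment = 934 + 24 = 958 B
IP packet = 958 + 24 = 982 B
Ethernet frame = 982 + 14 + 4 = 1000 B
Efficiency = app / frame = 934 / 1000 = 0.934000 = 93.4000% -> 93.40% (2 dp)

1000, 93.40


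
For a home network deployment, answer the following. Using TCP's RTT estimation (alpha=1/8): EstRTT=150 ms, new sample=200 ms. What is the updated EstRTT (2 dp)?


Given: EstRTT = 150 ms, SampleRTT = 200 ms, alpha = 1/8
New EstRTT = (1 - alpha) * EstRTT + alpha * SampleRTT
(7/8) * 150 = 131.25
(1/8) * 200 = 25
New EstRTT = 131.25 + 25 = 156.25 ms -> 156.25 ms (2 dp)

156.25


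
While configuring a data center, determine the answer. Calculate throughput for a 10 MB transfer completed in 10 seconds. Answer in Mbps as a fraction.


Given: file = 10 MB, time = 10 s
File in Mb = 10 * 8 = 80 Mb
Throughput = 80 / 10 Mbps
Throughput = 8 Mbps

8


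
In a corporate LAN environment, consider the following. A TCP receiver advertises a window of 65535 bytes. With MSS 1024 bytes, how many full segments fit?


Given: RWND = 65535 bytes, MSS = 1024 bytes
Full segments = floor(RWND / MSS)
Full segments = floor(65535 / 1024)
Full segments = floor(63.999) = 63

63


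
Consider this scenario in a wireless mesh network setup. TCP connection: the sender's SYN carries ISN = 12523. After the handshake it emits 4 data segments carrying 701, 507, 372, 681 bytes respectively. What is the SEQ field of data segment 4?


The SYN occupies sequence number ISN = 12523, so the first data byte is ISN + 1 = 12524.
SEQ of data segment i = (ISN + 1) + sum of payload sizes of segments 1..i-1.
Segment 1: SEQ = 12524, payload = 701 bytes
Segment 2: SEQ = 13225, payload = 507 bytes
Segment 3: SEQ = 13732, payload = 372 bytes
Segment 4: SEQ = 14104, payload = 681 bytes
SEQ of segment 4 = 12524 + 701 + 507 + 372 = 14104

14104
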